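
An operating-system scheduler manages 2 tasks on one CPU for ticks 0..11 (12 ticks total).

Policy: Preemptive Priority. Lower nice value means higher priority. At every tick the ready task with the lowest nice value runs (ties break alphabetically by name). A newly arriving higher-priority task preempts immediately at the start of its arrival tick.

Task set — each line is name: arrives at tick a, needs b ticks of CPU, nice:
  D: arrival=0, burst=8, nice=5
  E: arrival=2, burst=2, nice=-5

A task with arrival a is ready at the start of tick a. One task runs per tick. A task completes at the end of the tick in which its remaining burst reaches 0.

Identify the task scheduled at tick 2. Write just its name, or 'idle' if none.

running at tick 2 = E

t=0: ready={D} → run D
t=1: ready={D} → run D
t=2: ready={D,E} → run E
t=3: ready={D,E} → run E
t=4: ready={D} → run D
t=5: ready={D} → run D
t=6: ready={D} → run D
t=7: ready={D} → run D
t=8: ready={D} → run D
t=9: ready={D} → run D
t=10: (idle)
t=11: (idle)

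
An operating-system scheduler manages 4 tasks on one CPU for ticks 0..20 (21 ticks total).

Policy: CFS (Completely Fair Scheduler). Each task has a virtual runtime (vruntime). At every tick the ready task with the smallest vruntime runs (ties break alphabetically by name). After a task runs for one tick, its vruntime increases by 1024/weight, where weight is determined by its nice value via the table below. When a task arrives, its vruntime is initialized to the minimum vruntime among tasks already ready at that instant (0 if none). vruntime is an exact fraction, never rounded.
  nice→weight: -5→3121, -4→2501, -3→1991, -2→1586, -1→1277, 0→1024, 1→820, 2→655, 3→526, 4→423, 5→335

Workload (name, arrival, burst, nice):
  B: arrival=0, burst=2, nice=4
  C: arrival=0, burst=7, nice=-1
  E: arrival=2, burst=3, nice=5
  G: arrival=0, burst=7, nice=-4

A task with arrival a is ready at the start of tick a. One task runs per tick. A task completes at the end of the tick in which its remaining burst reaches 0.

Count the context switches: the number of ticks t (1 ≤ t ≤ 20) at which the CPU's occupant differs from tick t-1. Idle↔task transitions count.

t=0: vr[B=0 C=0 G=0] → run B
t=1: vr[B=1024/423 C=0 G=0] → run C
t=2: vr[B=1024/423 C=1024/1277 E=0 G=0] → run E
t=3: vr[B=1024/423 C=1024/1277 E=1024/335 G=0] → run G
t=4: vr[B=1024/423 C=1024/1277 E=1024/335 G=1024/2501] → run G
t=5: vr[B=1024/423 C=1024/1277 E=1024/335 G=2048/2501] → run C
t=6: vr[B=1024/423 C=2048/1277 E=1024/335 G=2048/2501] → run G
t=7: vr[B=1024/423 C=2048/1277 E=1024/335 G=3072/2501] → run G
t=8: vr[B=1024/423 C=2048/1277 E=1024/335 G=4096/2501] → run C
t=9: vr[B=1024/423 C=3072/1277 E=1024/335 G=4096/2501] → run G
t=10: vr[B=1024/423 C=3072/1277 E=1024/335 G=5120/2501] → run G
t=11: vr[B=1024/423 C=3072/1277 E=1024/335 G=6144/2501] → run C
t=12: vr[B=1024/423 C=4096/1277 E=1024/335 G=6144/2501] → run B
t=13: vr[C=4096/1277 E=1024/335 G=6144/2501] → run G
t=14: vr[C=4096/1277 E=1024/335] → run E
t=15: vr[C=4096/1277 E=2048/335] → run C
t=16: vr[C=5120/1277 E=2048/335] → run C
t=17: vr[C=6144/1277 E=2048/335] → run C
t=18: vr[E=2048/335] → run E
t=19: (idle)
t=20: (idle)

context switches = 14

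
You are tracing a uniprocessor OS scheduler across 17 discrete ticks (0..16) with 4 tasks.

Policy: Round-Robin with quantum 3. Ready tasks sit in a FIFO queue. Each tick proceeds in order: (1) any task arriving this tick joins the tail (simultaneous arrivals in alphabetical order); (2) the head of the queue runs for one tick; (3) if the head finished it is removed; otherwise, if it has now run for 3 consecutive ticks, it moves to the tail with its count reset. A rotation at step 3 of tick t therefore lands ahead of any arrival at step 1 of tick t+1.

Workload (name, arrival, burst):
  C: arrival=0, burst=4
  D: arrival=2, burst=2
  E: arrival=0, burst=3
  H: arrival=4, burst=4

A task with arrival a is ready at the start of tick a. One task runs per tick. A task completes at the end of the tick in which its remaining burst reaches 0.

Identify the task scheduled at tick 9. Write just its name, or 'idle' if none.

t=0: queue=[C,E] q_used=0 → run C
t=1: queue=[C,E] q_used=1 → run C
t=2: queue=[C,E,D] q_used=2 → run C
t=3: queue=[E,D,C] q_used=0 → run E
t=4: queue=[E,D,C,H] q_used=1 → run E
t=5: queue=[E,D,C,H] q_used=2 → run E
t=6: queue=[D,C,H] q_used=0 → run D
t=7: queue=[D,C,H] q_used=1 → run D
t=8: queue=[C,H] q_used=0 → run C
t=9: queue=[H] q_used=0 → run H
t=10: queue=[H] q_used=1 → run H
t=11: queue=[H] q_used=2 → run H
t=12: queue=[H] q_used=0 → run H
t=13: (idle)
t=14: (idle)
t=15: (idle)
t=16: (idle)

running at tick 9 = H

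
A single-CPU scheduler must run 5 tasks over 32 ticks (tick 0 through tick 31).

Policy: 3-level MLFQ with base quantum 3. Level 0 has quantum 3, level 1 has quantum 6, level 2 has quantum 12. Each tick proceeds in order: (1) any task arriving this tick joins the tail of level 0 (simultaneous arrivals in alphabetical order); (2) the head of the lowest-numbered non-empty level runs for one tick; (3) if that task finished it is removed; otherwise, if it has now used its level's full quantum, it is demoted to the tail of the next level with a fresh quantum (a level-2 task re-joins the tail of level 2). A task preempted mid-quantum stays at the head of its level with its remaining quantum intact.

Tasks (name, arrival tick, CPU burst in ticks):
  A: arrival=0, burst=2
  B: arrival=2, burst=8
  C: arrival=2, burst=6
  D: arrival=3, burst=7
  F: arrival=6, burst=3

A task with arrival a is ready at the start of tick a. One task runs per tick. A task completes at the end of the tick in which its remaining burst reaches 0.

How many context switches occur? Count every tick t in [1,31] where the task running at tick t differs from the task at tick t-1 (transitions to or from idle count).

t=0: L0/L1/L2 = A/-/- → run A
t=1: L0/L1/L2 = A/-/- → run A
t=2: L0/L1/L2 = BC/-/- → run B
t=3: L0/L1/L2 = BCD/-/- → run B
t=4: L0/L1/L2 = BCD/-/- → run B
t=5: L0/L1/L2 = CD/B/- → run C
t=6: L0/L1/L2 = CDF/B/- → run C
t=7: L0/L1/L2 = CDF/B/- → run C
t=8: L0/L1/L2 = DF/BC/- → run D
t=9: L0/L1/L2 = DF/BC/- → run D
t=10: L0/L1/L2 = DF/BC/- → run D
t=11: L0/L1/L2 = F/BCD/- → run F
t=12: L0/L1/L2 = F/BCD/- → run F
t=13: L0/L1/L2 = F/BCD/- → run F
t=14: L0/L1/L2 = -/BCD/- → run B
t=15: L0/L1/L2 = -/BCD/- → run B
t=16: L0/L1/L2 = -/BCD/- → run B
t=17: L0/L1/L2 = -/BCD/- → run B
t=18: L0/L1/L2 = -/BCD/- → run B
t=19: L0/L1/L2 = -/CD/- → run C
t=20: L0/L1/L2 = -/CD/- → run C
t=21: L0/L1/L2 = -/CD/- → run C
t=22: L0/L1/L2 = -/D/- → run D
t=23: L0/L1/L2 = -/D/- → run D
t=24: L0/L1/L2 = -/D/- → run D
t=25: L0/L1/L2 = -/D/- → run D
t=26: (idle)
t=27: (idle)
t=28: (idle)
t=29: (idle)
t=30: (idle)
t=31: (idle)

context switches = 8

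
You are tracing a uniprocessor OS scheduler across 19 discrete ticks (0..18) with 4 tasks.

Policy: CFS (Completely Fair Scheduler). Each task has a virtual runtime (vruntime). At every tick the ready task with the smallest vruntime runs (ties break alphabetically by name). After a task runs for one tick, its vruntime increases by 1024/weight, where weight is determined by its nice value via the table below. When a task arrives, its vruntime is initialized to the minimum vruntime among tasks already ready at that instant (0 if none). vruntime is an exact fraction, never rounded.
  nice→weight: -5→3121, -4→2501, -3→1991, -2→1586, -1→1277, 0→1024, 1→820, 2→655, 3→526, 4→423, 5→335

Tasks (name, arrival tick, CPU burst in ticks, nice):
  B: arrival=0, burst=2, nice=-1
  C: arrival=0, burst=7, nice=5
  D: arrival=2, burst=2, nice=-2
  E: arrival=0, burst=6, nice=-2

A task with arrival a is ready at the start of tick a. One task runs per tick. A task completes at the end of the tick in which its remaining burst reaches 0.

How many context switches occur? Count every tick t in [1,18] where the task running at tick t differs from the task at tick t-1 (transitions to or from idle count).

t=0: vr[B=0 C=0 E=0] → run B
t=1: vr[B=1024/1277 C=0 E=0] → run C
t=2: vr[B=1024/1277 C=1024/335 D=0 E=0] → run D
t=3: vr[B=1024/1277 C=1024/335 D=512/793 E=0] → run E
t=4: vr[B=1024/1277 C=1024/335 D=512/793 E=512/793] → run D
t=5: vr[B=1024/1277 C=1024/335 E=512/793] → run E
t=6: vr[B=1024/1277 C=1024/335 E=1024/793] → run B
t=7: vr[C=1024/335 E=1024/793] → run E
t=8: vr[C=1024/335 E=1536/793] → run E
t=9: vr[C=1024/335 E=2048/793] → run E
t=10: vr[C=1024/335 E=2560/793] → run C
t=11: vr[C=2048/335 E=2560/793] → run E
t=12: vr[C=2048/335] → run C
t=13: vr[C=3072/335] → run C
t=14: vr[C=4096/335] → run C
t=15: vr[C=1024/67] → run C
t=16: vr[C=6144/335] → run C
t=17: (idle)
t=18: (idle)

context switches = 11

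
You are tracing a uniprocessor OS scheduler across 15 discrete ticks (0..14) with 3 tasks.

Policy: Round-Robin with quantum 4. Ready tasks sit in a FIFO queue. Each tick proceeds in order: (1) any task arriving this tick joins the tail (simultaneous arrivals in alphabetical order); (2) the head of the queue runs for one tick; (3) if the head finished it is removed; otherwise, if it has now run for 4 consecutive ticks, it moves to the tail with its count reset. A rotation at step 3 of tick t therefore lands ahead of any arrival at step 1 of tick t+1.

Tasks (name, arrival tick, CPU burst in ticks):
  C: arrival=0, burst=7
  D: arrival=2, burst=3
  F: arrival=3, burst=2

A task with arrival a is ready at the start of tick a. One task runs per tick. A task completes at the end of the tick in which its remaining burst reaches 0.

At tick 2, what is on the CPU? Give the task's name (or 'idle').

running at tick 2 = C

t=0: queue=[C] q_used=0 → run C
t=1: queue=[C] q_used=1 → run C
t=2: queue=[C,D] q_used=2 → run C
t=3: queue=[C,D,F] q_used=3 → run C
t=4: queue=[D,F,C] q_used=0 → run D
t=5: queue=[D,F,C] q_used=1 → run D
t=6: queue=[D,F,C] q_used=2 → run D
t=7: queue=[F,C] q_used=0 → run F
t=8: queue=[F,C] q_used=1 → run F
t=9: queue=[C] q_used=0 → run C
t=10: queue=[C] q_used=1 → run C
t=11: queue=[C] q_used=2 → run C
t=12: (idle)
t=13: (idle)
t=14: (idle)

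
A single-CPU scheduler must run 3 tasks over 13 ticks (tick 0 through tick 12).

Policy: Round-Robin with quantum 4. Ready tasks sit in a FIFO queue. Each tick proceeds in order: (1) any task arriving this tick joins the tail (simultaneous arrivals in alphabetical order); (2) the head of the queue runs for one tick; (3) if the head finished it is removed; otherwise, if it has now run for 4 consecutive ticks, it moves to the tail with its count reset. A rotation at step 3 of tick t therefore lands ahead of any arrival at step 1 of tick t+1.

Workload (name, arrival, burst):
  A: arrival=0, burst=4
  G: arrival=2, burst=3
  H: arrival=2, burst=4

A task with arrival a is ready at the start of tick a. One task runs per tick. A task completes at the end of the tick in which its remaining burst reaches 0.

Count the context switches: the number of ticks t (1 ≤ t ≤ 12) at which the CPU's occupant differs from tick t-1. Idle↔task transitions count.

context switches = 3

t=0: queue=[A] q_used=0 → run A
t=1: queue=[A] q_used=1 → run A
t=2: queue=[A,G,H] q_used=2 → run A
t=3: queue=[A,G,H] q_used=3 → run A
t=4: queue=[G,H] q_used=0 → run G
t=5: queue=[G,H] q_used=1 → run G
t=6: queue=[G,H] q_used=2 → run G
t=7: queue=[H] q_used=0 → run H
t=8: queue=[H] q_used=1 → run H
t=9: queue=[H] q_used=2 → run H
t=10: queue=[H] q_used=3 → run H
t=11: (idle)
t=12: (idle)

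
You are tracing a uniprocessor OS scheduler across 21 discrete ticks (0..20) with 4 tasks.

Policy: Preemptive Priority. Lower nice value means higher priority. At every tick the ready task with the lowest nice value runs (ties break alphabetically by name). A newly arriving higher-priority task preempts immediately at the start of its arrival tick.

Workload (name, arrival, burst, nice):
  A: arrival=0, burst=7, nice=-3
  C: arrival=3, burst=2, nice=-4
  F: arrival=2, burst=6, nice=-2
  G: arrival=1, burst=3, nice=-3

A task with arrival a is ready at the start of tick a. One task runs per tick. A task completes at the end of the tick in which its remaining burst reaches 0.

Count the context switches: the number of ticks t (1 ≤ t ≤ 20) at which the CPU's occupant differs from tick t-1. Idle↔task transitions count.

context switches = 5

t=0: ready={A} → run A
t=1: ready={A,G} → run A
t=2: ready={A,F,G} → run A
t=3: ready={A,C,F,G} → run C
t=4: ready={A,C,F,G} → run C
t=5: ready={A,F,G} → run A
t=6: ready={A,F,G} → run A
t=7: ready={A,F,G} → run A
t=8: ready={A,F,G} → run A
t=9: ready={F,G} → run G
t=10: ready={F,G} → run G
t=11: ready={F,G} → run G
t=12: ready={F} → run F
t=13: ready={F} → run F
t=14: ready={F} → run F
t=15: ready={F} → run F
t=16: ready={F} → run F
t=17: ready={F} → run F
t=18: (idle)
t=19: (idle)
t=20: (idle)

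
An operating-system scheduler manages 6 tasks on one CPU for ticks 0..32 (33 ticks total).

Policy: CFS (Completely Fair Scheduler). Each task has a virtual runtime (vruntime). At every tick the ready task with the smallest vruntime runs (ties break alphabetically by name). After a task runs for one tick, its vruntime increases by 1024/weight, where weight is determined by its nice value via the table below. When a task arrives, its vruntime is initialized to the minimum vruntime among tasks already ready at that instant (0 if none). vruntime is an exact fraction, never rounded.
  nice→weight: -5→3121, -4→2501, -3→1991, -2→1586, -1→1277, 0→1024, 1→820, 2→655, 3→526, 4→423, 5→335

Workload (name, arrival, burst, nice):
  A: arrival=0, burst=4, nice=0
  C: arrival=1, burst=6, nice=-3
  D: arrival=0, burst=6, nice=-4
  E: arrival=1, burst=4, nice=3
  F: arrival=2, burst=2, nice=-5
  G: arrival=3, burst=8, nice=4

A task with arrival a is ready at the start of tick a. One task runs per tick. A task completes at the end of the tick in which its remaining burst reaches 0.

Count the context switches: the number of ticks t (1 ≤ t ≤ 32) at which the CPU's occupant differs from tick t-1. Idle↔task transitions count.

context switches = 26

t=0: vr[A=0 D=0] → run A
t=1: vr[A=1 C=0 D=0 E=0] → run C
t=2: vr[A=1 C=1024/1991 D=0 E=0 F=0] → run D
t=3: vr[A=1 C=1024/1991 D=1024/2501 E=0 F=0 G=0] → run E
t=4: vr[A=1 C=1024/1991 D=1024/2501 E=512/263 F=0 G=0] → run F
t=5: vr[A=1 C=1024/1991 D=1024/2501 E=512/263 F=1024/3121 G=0] → run G
t=6: vr[A=1 C=1024/1991 D=1024/2501 E=512/263 F=1024/3121 G=1024/423] → run F
t=7: vr[A=1 C=1024/1991 D=1024/2501 E=512/263 G=1024/423] → run D
t=8: vr[A=1 C=1024/1991 D=2048/2501 E=512/263 G=1024/423] → run C
t=9: vr[A=1 C=2048/1991 D=2048/2501 E=512/263 G=1024/423] → run D
t=10: vr[A=1 C=2048/1991 D=3072/2501 E=512/263 G=1024/423] → run A
t=11: vr[A=2 C=2048/1991 D=3072/2501 E=512/263 G=1024/423] → run C
t=12: vr[A=2 C=3072/1991 D=3072/2501 E=512/263 G=1024/423] → run D
t=13: vr[A=2 C=3072/1991 D=4096/2501 E=512/263 G=1024/423] → run C
t=14: vr[A=2 C=4096/1991 D=4096/2501 E=512/263 G=1024/423] → run D
t=15: vr[A=2 C=4096/1991 D=5120/2501 E=512/263 G=1024/423] → run E
t=16: vr[A=2 C=4096/1991 D=5120/2501 E=1024/263 G=1024/423] → run A
t=17: vr[A=3 C=4096/1991 D=5120/2501 E=1024/263 G=1024/423] → run D
t=18: vr[A=3 C=4096/1991 E=1024/263 G=1024/423] → run C
t=19: vr[A=3 C=5120/1991 E=1024/263 G=1024/423] → run G
t=20: vr[A=3 C=5120/1991 E=1024/263 G=2048/423] → run C
t=21: vr[A=3 E=1024/263 G=2048/423] → run A
t=22: vr[E=1024/263 G=2048/423] → run E
t=23: vr[E=1536/263 G=2048/423] → run G
t=24: vr[E=1536/263 G=1024/141] → run E
t=25: vr[G=1024/141] → run G
t=26: vr[G=4096/423] → run G
t=27: vr[G=5120/423] → run G
t=28: vr[G=2048/141] → run G
t=29: vr[G=7168/423] → run G
t=30: (idle)
t=31: (idle)
t=32: (idle)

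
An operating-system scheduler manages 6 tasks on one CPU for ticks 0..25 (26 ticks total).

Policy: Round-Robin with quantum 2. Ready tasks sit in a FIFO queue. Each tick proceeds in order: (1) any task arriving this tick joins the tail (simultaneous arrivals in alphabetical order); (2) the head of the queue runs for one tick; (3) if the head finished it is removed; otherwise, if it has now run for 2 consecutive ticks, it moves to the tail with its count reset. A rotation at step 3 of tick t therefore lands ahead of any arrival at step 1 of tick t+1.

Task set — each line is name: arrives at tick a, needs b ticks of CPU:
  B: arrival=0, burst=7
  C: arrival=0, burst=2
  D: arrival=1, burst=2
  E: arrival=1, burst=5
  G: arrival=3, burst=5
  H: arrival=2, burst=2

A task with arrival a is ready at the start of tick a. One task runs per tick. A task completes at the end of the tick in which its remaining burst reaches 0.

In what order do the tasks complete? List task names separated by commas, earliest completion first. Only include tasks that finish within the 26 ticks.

completion order = C, D, H, E, B, G

t=0: queue=[B,C] q_used=0 → run B
t=1: queue=[B,C,D,E] q_used=1 → run B
t=2: queue=[C,D,E,B,H] q_used=0 → run C
t=3: queue=[C,D,E,B,H,G] q_used=1 → run C
t=4: queue=[D,E,B,H,G] q_used=0 → run D
t=5: queue=[D,E,B,H,G] q_used=1 → run D
t=6: queue=[E,B,H,G] q_used=0 → run E
t=7: queue=[E,B,H,G] q_used=1 → run E
t=8: queue=[B,H,G,E] q_used=0 → run B
t=9: queue=[B,H,G,E] q_used=1 → run B
t=10: queue=[H,G,E,B] q_used=0 → run H
t=11: queue=[H,G,E,B] q_used=1 → run H
t=12: queue=[G,E,B] q_used=0 → run G
t=13: queue=[G,E,B] q_used=1 → run G
t=14: queue=[E,B,G] q_used=0 → run E
t=15: queue=[E,B,G] q_used=1 → run E
t=16: queue=[B,G,E] q_used=0 → run B
t=17: queue=[B,G,E] q_used=1 → run B
t=18: queue=[G,E,B] q_used=0 → run G
t=19: queue=[G,E,B] q_used=1 → run G
t=20: queue=[E,B,G] q_used=0 → run E
t=21: queue=[B,G] q_used=0 → run B
t=22: queue=[G] q_used=0 → run G
t=23: (idle)
t=24: (idle)
t=25: (idle)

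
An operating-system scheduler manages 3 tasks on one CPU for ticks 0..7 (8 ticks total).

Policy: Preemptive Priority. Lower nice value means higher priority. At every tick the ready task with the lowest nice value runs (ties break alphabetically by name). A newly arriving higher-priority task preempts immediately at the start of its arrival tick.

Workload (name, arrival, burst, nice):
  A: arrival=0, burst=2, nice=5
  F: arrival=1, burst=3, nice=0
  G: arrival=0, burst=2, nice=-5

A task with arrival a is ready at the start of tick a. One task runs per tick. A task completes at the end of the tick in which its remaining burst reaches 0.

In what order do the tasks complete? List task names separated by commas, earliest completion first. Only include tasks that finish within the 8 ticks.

completion order = G, F, A

t=0: ready={A,G} → run G
t=1: ready={A,F,G} → run G
t=2: ready={A,F} → run F
t=3: ready={A,F} → run F
t=4: ready={A,F} → run F
t=5: ready={A} → run A
t=6: ready={A} → run A
t=7: (idle)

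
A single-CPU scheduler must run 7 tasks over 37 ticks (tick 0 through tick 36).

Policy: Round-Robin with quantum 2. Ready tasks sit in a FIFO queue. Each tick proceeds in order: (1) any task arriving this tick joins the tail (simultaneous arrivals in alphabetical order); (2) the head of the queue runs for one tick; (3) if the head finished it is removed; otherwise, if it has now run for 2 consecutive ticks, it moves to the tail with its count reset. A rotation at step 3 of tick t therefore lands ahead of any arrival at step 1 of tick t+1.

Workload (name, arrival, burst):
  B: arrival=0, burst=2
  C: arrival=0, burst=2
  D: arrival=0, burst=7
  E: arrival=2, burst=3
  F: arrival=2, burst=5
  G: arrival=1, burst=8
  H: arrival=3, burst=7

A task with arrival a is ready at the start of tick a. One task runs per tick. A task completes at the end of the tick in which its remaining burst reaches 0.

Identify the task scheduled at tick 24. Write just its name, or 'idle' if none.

t=0: queue=[B,C,D] q_used=0 → run B
t=1: queue=[B,C,D,G] q_used=1 → run B
t=2: queue=[C,D,G,E,F] q_used=0 → run C
t=3: queue=[C,D,G,E,F,H] q_used=1 → run C
t=4: queue=[D,G,E,F,H] q_used=0 → run D
t=5: queue=[D,G,E,F,H] q_used=1 → run D
t=6: queue=[G,E,F,H,D] q_used=0 → run G
t=7: queue=[G,E,F,H,D] q_used=1 → run G
t=8: queue=[E,F,H,D,G] q_used=0 → run E
t=9: queue=[E,F,H,D,G] q_used=1 → run E
t=10: queue=[F,H,D,G,E] q_used=0 → run F
t=11: queue=[F,H,D,G,E] q_used=1 → run F
t=12: queue=[H,D,G,E,F] q_used=0 → run H
t=13: queue=[H,D,G,E,F] q_used=1 → run H
t=14: queue=[D,G,E,F,H] q_used=0 → run D
t=15: queue=[D,G,E,F,H] q_used=1 → run D
t=16: queue=[G,E,F,H,D] q_used=0 → run G
t=17: queue=[G,E,F,H,D] q_used=1 → run G
t=18: queue=[E,F,H,D,G] q_used=0 → run E
t=19: queue=[F,H,D,G] q_used=0 → run F
t=20: queue=[F,H,D,G] q_used=1 → run F
t=21: queue=[H,D,G,F] q_used=0 → run H
t=22: queue=[H,D,G,F] q_used=1 → run H
t=23: queue=[D,G,F,H] q_used=0 → run D
t=24: queue=[D,G,F,H] q_used=1 → run D
t=25: queue=[G,F,H,D] q_used=0 → run G
t=26: queue=[G,F,H,D] q_used=1 → run G
t=27: queue=[F,H,D,G] q_used=0 → run F
t=28: queue=[H,D,G] q_used=0 → run H
t=29: queue=[H,D,G] q_used=1 → run H
t=30: queue=[D,G,H] q_used=0 → run D
t=31: queue=[G,H] q_used=0 → run G
t=32: queue=[G,H] q_used=1 → run G
t=33: queue=[H] q_used=0 → run H
t=34: (idle)
t=35: (idle)
t=36: (idle)

running at tick 24 = D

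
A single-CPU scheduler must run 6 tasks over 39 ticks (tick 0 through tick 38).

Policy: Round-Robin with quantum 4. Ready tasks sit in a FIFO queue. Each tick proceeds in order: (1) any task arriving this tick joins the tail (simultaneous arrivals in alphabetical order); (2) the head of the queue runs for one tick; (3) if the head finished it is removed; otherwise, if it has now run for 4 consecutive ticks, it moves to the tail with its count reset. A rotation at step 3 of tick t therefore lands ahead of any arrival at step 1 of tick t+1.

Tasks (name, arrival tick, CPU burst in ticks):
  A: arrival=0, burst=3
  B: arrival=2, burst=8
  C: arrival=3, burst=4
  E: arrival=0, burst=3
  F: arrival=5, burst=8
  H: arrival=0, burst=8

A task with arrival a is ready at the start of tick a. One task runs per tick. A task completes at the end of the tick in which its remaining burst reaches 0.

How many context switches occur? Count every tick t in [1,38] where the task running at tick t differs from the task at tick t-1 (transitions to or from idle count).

context switches = 9

t=0: queue=[A,E,H] q_used=0 → run A
t=1: queue=[A,E,H] q_used=1 → run A
t=2: queue=[A,E,H,B] q_used=2 → run A
t=3: queue=[E,H,B,C] q_used=0 → run E
t=4: queue=[E,H,B,C] q_used=1 → run E
t=5: queue=[E,H,B,C,F] q_used=2 → run E
t=6: queue=[H,B,C,F] q_used=0 → run H
t=7: queue=[H,B,C,F] q_used=1 → run H
t=8: queue=[H,B,C,F] q_used=2 → run H
t=9: queue=[H,B,C,F] q_used=3 → run H
t=10: queue=[B,C,F,H] q_used=0 → run B
t=11: queue=[B,C,F,H] q_used=1 → run B
t=12: queue=[B,C,F,H] q_used=2 → run B
t=13: queue=[B,C,F,H] q_used=3 → run B
t=14: queue=[C,F,H,B] q_used=0 → run C
t=15: queue=[C,F,H,B] q_used=1 → run C
t=16: queue=[C,F,H,B] q_used=2 → run C
t=17: queue=[C,F,H,B] q_used=3 → run C
t=18: queue=[F,H,B] q_used=0 → run F
t=19: queue=[F,H,B] q_used=1 → run F
t=20: queue=[F,H,B] q_used=2 → run F
t=21: queue=[F,H,B] q_used=3 → run F
t=22: queue=[H,B,F] q_used=0 → run H
t=23: queue=[H,B,F] q_used=1 → run H
t=24: queue=[H,B,F] q_used=2 → run H
t=25: queue=[H,B,F] q_used=3 → run H
t=26: queue=[B,F] q_used=0 → run B
t=27: queue=[B,F] q_used=1 → run B
t=28: queue=[B,F] q_used=2 → run B
t=29: queue=[B,F] q_used=3 → run B
t=30: queue=[F] q_used=0 → run F
t=31: queue=[F] q_used=1 → run F
t=32: queue=[F] q_used=2 → run F
t=33: queue=[F] q_used=3 → run F
t=34: (idle)
t=35: (idle)
t=36: (idle)
t=37: (idle)
t=38: (idle)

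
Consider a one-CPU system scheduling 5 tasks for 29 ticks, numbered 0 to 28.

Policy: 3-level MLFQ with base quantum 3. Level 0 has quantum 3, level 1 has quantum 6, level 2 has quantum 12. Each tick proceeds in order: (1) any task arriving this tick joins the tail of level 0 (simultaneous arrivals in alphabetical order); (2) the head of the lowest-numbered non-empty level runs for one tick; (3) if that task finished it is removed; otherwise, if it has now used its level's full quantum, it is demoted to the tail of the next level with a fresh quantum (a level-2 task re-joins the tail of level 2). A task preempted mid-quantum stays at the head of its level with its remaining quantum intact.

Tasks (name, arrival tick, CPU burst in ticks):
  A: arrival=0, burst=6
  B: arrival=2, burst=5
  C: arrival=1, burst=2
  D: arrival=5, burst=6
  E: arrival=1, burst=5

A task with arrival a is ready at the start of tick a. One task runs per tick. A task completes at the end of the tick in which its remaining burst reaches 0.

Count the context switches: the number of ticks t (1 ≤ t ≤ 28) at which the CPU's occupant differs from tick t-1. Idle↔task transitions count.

context switches = 9

t=0: L0/L1/L2 = A/-/- → run A
t=1: L0/L1/L2 = ACE/-/- → run A
t=2: L0/L1/L2 = ACEB/-/- → run A
t=3: L0/L1/L2 = CEB/A/- → run C
t=4: L0/L1/L2 = CEB/A/- → run C
t=5: L0/L1/L2 = EBD/A/- → run E
t=6: L0/L1/L2 = EBD/A/- → run E
t=7: L0/L1/L2 = EBD/A/- → run E
t=8: L0/L1/L2 = BD/AE/- → run B
t=9: L0/L1/L2 = BD/AE/- → run B
t=10: L0/L1/L2 = BD/AE/- → run B
t=11: L0/L1/L2 = D/AEB/- → run D
t=12: L0/L1/L2 = D/AEB/- → run D
t=13: L0/L1/L2 = D/AEB/- → run D
t=14: L0/L1/L2 = -/AEBD/- → run A
t=15: L0/L1/L2 = -/AEBD/- → run A
t=16: L0/L1/L2 = -/AEBD/- → run A
t=17: L0/L1/L2 = -/EBD/- → run E
t=18: L0/L1/L2 = -/EBD/- → run E
t=19: L0/L1/L2 = -/BD/- → run B
t=20: L0/L1/L2 = -/BD/- → run B
t=21: L0/L1/L2 = -/D/- → run D
t=22: L0/L1/L2 = -/D/- → run D
t=23: L0/L1/L2 = -/D/- → run D
t=24: (idle)
t=25: (idle)
t=26: (idle)
t=27: (idle)
t=28: (idle)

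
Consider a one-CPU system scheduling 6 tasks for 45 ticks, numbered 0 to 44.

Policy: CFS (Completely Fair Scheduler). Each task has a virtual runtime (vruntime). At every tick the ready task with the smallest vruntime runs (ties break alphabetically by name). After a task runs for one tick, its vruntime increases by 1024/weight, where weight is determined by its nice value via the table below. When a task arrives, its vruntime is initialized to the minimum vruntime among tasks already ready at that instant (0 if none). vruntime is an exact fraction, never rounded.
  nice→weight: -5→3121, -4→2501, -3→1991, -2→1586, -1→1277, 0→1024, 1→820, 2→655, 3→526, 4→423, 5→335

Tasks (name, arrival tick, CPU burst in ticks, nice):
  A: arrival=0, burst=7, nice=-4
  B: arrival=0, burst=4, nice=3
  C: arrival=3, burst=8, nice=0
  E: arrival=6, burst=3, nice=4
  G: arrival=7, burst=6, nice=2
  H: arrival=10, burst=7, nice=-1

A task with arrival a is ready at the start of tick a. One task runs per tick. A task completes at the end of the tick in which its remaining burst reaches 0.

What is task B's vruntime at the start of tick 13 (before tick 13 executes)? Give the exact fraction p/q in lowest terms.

vruntime(B, start of tick 13) = 1024/263

t=0: vr[A=0 B=0] → run A
t=1: vr[A=1024/2501 B=0] → run B
t=2: vr[A=1024/2501 B=512/263] → run A
t=3: vr[A=2048/2501 B=512/263 C=2048/2501] → run A
t=4: vr[A=3072/2501 B=512/263 C=2048/2501] → run C
t=5: vr[A=3072/2501 B=512/263 C=4549/2501] → run A
t=6: vr[A=4096/2501 B=512/263 C=4549/2501 E=4096/2501] → run A
t=7: vr[A=5120/2501 B=512/263 C=4549/2501 E=4096/2501 G=4096/2501] → run E
t=8: vr[A=5120/2501 B=512/263 C=4549/2501 E=4293632/1057923 G=4096/2501] → run G
t=9: vr[A=5120/2501 B=512/263 C=4549/2501 E=4293632/1057923 G=5243904/1638155] → run C
t=10: vr[A=5120/2501 B=512/263 C=7050/2501 E=4293632/1057923 G=5243904/1638155 H=512/263] → run B
t=11: vr[A=5120/2501 B=1024/263 C=7050/2501 E=4293632/1057923 G=5243904/1638155 H=512/263] → run H
t=12: vr[A=5120/2501 B=1024/263 C=7050/2501 E=4293632/1057923 G=5243904/1638155 H=923136/335851] → run A
t=13: vr[A=6144/2501 B=1024/263 C=7050/2501 E=4293632/1057923 G=5243904/1638155 H=923136/335851] → run A
t=14: vr[B=1024/263 C=7050/2501 E=4293632/1057923 G=5243904/1638155 H=923136/335851] → run H
t=15: vr[B=1024/263 C=7050/2501 E=4293632/1057923 G=5243904/1638155 H=1192448/335851] → run C
t=16: vr[B=1024/263 C=9551/2501 E=4293632/1057923 G=5243904/1638155 H=1192448/335851] → run G
t=17: vr[B=1024/263 C=9551/2501 E=4293632/1057923 G=7804928/1638155 H=1192448/335851] → run H
t=18: vr[B=1024/263 C=9551/2501 E=4293632/1057923 G=7804928/1638155 H=1461760/335851] → run C
t=19: vr[B=1024/263 C=12052/2501 E=4293632/1057923 G=7804928/1638155 H=1461760/335851] → run B
t=20: vr[B=1536/263 C=12052/2501 E=4293632/1057923 G=7804928/1638155 H=1461760/335851] → run E
t=21: vr[B=1536/263 C=12052/2501 E=6854656/1057923 G=7804928/1638155 H=1461760/335851] → run H
t=22: vr[B=1536/263 C=12052/2501 E=6854656/1057923 G=7804928/1638155 H=1731072/335851] → run G
t=23: vr[B=1536/263 C=12052/2501 E=6854656/1057923 G=10365952/1638155 H=1731072/335851] → run C
t=24: vr[B=1536/263 C=14553/2501 E=6854656/1057923 G=10365952/1638155 H=1731072/335851] → run H
t=25: vr[B=1536/263 C=14553/2501 E=6854656/1057923 G=10365952/1638155 H=2000384/335851] → run C
t=26: vr[B=1536/263 C=17054/2501 E=6854656/1057923 G=10365952/1638155 H=2000384/335851] → run B
t=27: vr[C=17054/2501 E=6854656/1057923 G=10365952/1638155 H=2000384/335851] → run H
t=28: vr[C=17054/2501 E=6854656/1057923 G=10365952/1638155 H=2269696/335851] → run G
t=29: vr[C=17054/2501 E=6854656/1057923 G=12926976/1638155 H=2269696/335851] → run E
t=30: vr[C=17054/2501 G=12926976/1638155 H=2269696/335851] → run H
t=31: vr[C=17054/2501 G=12926976/1638155] → run C
t=32: vr[C=19555/2501 G=12926976/1638155] → run C
t=33: vr[G=12926976/1638155] → run G
t=34: vr[G=3097600/327631] → run G
t=35: (idle)
t=36: (idle)
t=37: (idle)
t=38: (idle)
t=39: (idle)
t=40: (idle)
t=41: (idle)
t=42: (idle)
t=43: (idle)
t=44: (idle)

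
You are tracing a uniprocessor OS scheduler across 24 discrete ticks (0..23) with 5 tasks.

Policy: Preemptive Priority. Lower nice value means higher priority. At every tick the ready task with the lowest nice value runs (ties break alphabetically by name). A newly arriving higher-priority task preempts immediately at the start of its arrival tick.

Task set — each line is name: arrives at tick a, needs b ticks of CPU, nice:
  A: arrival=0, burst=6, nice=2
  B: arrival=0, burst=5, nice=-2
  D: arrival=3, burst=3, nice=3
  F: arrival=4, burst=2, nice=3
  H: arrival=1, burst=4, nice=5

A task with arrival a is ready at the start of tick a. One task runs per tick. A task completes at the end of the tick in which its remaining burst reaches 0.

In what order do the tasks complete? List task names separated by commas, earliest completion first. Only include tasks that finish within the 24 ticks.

t=0: ready={A,B} → run B
t=1: ready={A,B,H} → run B
t=2: ready={A,B,H} → run B
t=3: ready={A,B,D,H} → run B
t=4: ready={A,B,D,F,H} → run B
t=5: ready={A,D,F,H} → run A
t=6: ready={A,D,F,H} → run A
t=7: ready={A,D,F,H} → run A
t=8: ready={A,D,F,H} → run A
t=9: ready={A,D,F,H} → run A
t=10: ready={A,D,F,H} → run A
t=11: ready={D,F,H} → run D
t=12: ready={D,F,H} → run D
t=13: ready={D,F,H} → run D
t=14: ready={F,H} → run F
t=15: ready={F,H} → run F
t=16: ready={H} → run H
t=17: ready={H} → run H
t=18: ready={H} → run H
t=19: ready={H} → run H
t=20: (idle)
t=21: (idle)
t=22: (idle)
t=23: (idle)

completion order = B, A, D, F, H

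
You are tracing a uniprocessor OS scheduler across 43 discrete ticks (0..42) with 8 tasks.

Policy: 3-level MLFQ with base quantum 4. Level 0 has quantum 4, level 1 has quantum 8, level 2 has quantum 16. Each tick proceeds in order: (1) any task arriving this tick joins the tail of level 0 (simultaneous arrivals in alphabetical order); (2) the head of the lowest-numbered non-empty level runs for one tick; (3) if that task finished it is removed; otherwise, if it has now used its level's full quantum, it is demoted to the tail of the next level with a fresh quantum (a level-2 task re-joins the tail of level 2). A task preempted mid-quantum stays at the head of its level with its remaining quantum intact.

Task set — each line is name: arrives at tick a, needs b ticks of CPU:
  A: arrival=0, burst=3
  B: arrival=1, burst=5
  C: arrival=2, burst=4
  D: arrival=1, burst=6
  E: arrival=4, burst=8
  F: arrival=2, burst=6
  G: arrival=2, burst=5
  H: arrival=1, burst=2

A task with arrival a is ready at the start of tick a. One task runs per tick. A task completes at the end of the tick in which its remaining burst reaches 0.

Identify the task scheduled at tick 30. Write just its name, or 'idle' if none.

t=0: L0/L1/L2 = A/-/- → run A
t=1: L0/L1/L2 = ABDH/-/- → run A
t=2: L0/L1/L2 = ABDHCFG/-/- → run A
t=3: L0/L1/L2 = BDHCFG/-/- → run B
t=4: L0/L1/L2 = BDHCFGE/-/- → run B
t=5: L0/L1/L2 = BDHCFGE/-/- → run B
t=6: L0/L1/L2 = BDHCFGE/-/- → run B
t=7: L0/L1/L2 = DHCFGE/B/- → run D
t=8: L0/L1/L2 = DHCFGE/B/- → run D
t=9: L0/L1/L2 = DHCFGE/B/- → run D
t=10: L0/L1/L2 = DHCFGE/B/- → run D
t=11: L0/L1/L2 = HCFGE/BD/- → run H
t=12: L0/L1/L2 = HCFGE/BD/- → run H
t=13: L0/L1/L2 = CFGE/BD/- → run C
t=14: L0/L1/L2 = CFGE/BD/- → run C
t=15: L0/L1/L2 = CFGE/BD/- → run C
t=16: L0/L1/L2 = CFGE/BD/- → run C
t=17: L0/L1/L2 = FGE/BD/- → run F
t=18: L0/L1/L2 = FGE/BD/- → run F
t=19: L0/L1/L2 = FGE/BD/- → run F
t=20: L0/L1/L2 = FGE/BD/- → run F
t=21: L0/L1/L2 = GE/BDF/- → run G
t=22: L0/L1/L2 = GE/BDF/- → run G
t=23: L0/L1/L2 = GE/BDF/- → run G
t=24: L0/L1/L2 = GE/BDF/- → run G
t=25: L0/L1/L2 = E/BDFG/- → run E
t=26: L0/L1/L2 = E/BDFG/- → run E
t=27: L0/L1/L2 = E/BDFG/- → run E
t=28: L0/L1/L2 = E/BDFG/- → run E
t=29: L0/L1/L2 = -/BDFGE/- → run B
t=30: L0/L1/L2 = -/DFGE/- → run D
t=31: L0/L1/L2 = -/DFGE/- → run D
t=32: L0/L1/L2 = -/FGE/- → run F
t=33: L0/L1/L2 = -/FGE/- → run F
t=34: L0/L1/L2 = -/GE/- → run G
t=35: L0/L1/L2 = -/E/- → run E
t=36: L0/L1/L2 = -/E/- → run E
t=37: L0/L1/L2 = -/E/- → run E
t=38: L0/L1/L2 = -/E/- → run E
t=39: (idle)
t=40: (idle)
t=41: (idle)
t=42: (idle)

running at tick 30 = D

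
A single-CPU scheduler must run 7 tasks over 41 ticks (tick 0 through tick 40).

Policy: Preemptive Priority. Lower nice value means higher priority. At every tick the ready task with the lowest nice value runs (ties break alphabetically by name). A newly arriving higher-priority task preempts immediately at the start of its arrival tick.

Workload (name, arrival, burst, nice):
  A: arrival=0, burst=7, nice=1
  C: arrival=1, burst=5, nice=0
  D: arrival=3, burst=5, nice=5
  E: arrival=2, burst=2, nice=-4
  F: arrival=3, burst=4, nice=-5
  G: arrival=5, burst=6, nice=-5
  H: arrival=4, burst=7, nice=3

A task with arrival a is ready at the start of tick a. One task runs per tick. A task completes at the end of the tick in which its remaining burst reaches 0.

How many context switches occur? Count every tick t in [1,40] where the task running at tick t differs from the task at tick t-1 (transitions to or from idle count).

t=0: ready={A} → run A
t=1: ready={A,C} → run C
t=2: ready={A,C,E} → run E
t=3: ready={A,C,D,E,F} → run F
t=4: ready={A,C,D,E,F,H} → run F
t=5: ready={A,C,D,E,F,G,H} → run F
t=6: ready={A,C,D,E,F,G,H} → run F
t=7: ready={A,C,D,E,G,H} → run G
t=8: ready={A,C,D,E,G,H} → run G
t=9: ready={A,C,D,E,G,H} → run G
t=10: ready={A,C,D,E,G,H} → run G
t=11: ready={A,C,D,E,G,H} → run G
t=12: ready={A,C,D,E,G,H} → run G
t=13: ready={A,C,D,E,H} → run E
t=14: ready={A,C,D,H} → run C
t=15: ready={A,C,D,H} → run C
t=16: ready={A,C,D,H} → run C
t=17: ready={A,C,D,H} → run C
t=18: ready={A,D,H} → run A
t=19: ready={A,D,H} → run A
t=20: ready={A,D,H} → run A
t=21: ready={A,D,H} → run A
t=22: ready={A,D,H} → run A
t=23: ready={A,D,H} → run A
t=24: ready={D,H} → run H
t=25: ready={D,H} → run H
t=26: ready={D,H} → run H
t=27: ready={D,H} → run H
t=28: ready={D,H} → run H
t=29: ready={D,H} → run H
t=30: ready={D,H} → run H
t=31: ready={D} → run D
t=32: ready={D} → run D
t=33: ready={D} → run D
t=34: ready={D} → run D
t=35: ready={D} → run D
t=36: (idle)
t=37: (idle)
t=38: (idle)
t=39: (idle)
t=40: (idle)

context switches = 10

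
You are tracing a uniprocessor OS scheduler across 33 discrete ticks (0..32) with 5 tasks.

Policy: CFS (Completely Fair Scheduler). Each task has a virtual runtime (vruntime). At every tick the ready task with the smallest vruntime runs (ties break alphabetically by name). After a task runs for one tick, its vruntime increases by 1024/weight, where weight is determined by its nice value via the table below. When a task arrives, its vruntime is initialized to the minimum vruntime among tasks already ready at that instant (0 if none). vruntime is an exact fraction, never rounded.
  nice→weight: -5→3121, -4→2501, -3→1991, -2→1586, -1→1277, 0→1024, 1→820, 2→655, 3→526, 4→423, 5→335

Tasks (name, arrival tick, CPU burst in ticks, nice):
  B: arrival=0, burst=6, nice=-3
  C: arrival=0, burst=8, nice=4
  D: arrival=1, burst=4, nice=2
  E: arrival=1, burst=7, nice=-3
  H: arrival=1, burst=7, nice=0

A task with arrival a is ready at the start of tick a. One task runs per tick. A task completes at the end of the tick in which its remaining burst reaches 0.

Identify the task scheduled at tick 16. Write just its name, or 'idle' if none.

t=0: vr[B=0 C=0] → run B
t=1: vr[B=1024/1991 C=0 D=0 E=0 H=0] → run C
t=2: vr[B=1024/1991 C=1024/423 D=0 E=0 H=0] → run D
t=3: vr[B=1024/1991 C=1024/423 D=1024/655 E=0 H=0] → run E
t=4: vr[B=1024/1991 C=1024/423 D=1024/655 E=1024/1991 H=0] → run H
t=5: vr[B=1024/1991 C=1024/423 D=1024/655 E=1024/1991 H=1] → run B
t=6: vr[B=2048/1991 C=1024/423 D=1024/655 E=1024/1991 H=1] → run E
t=7: vr[B=2048/1991 C=1024/423 D=1024/655 E=2048/1991 H=1] → run H
t=8: vr[B=2048/1991 C=1024/423 D=1024/655 E=2048/1991 H=2] → run B
t=9: vr[B=3072/1991 C=1024/423 D=1024/655 E=2048/1991 H=2] → run E
t=10: vr[B=3072/1991 C=1024/423 D=1024/655 E=3072/1991 H=2] → run B
t=11: vr[B=4096/1991 C=1024/423 D=1024/655 E=3072/1991 H=2] → run E
t=12: vr[B=4096/1991 C=1024/423 D=1024/655 E=4096/1991 H=2] → run D
t=13: vr[B=4096/1991 C=1024/423 D=2048/655 E=4096/1991 H=2] → run H
t=14: vr[B=4096/1991 C=1024/423 D=2048/655 E=4096/1991 H=3] → run B
t=15: vr[B=5120/1991 C=1024/423 D=2048/655 E=4096/1991 H=3] → run E
t=16: vr[B=5120/1991 C=1024/423 D=2048/655 E=5120/1991 H=3] → run C
t=17: vr[B=5120/1991 C=2048/423 D=2048/655 E=5120/1991 H=3] → run B
t=18: vr[C=2048/423 D=2048/655 E=5120/1991 H=3] → run E
t=19: vr[C=2048/423 D=2048/655 E=6144/1991 H=3] → run H
t=20: vr[C=2048/423 D=2048/655 E=6144/1991 H=4] → run E
t=21: vr[C=2048/423 D=2048/655 H=4] → run D
t=22: vr[C=2048/423 D=3072/655 H=4] → run H
t=23: vr[C=2048/423 D=3072/655 H=5] → run D
t=24: vr[C=2048/423 H=5] → run C
t=25: vr[C=1024/141 H=5] → run H
t=26: vr[C=1024/141 H=6] → run H
t=27: vr[C=1024/141] → run C
t=28: vr[C=4096/423] → run C
t=29: vr[C=5120/423] → run C
t=30: vr[C=2048/141] → run C
t=31: vr[C=7168/423] → run C
t=32: (idle)

running at tick 16 = C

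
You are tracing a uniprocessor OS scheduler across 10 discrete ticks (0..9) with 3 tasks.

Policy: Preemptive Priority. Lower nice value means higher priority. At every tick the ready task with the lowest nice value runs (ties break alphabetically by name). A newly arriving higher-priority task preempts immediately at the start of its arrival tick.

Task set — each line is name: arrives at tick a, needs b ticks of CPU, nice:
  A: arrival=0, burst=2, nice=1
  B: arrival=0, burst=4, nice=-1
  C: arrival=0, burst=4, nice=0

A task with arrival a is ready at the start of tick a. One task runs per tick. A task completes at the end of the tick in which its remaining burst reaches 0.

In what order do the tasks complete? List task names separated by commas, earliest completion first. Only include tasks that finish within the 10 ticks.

t=0: ready={A,B,C} → run B
t=1: ready={A,B,C} → run B
t=2: ready={A,B,C} → run B
t=3: ready={A,B,C} → run B
t=4: ready={A,C} → run C
t=5: ready={A,C} → run C
t=6: ready={A,C} → run C
t=7: ready={A,C} → run C
t=8: ready={A} → run A
t=9: ready={A} → run A

completion order = B, C, A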